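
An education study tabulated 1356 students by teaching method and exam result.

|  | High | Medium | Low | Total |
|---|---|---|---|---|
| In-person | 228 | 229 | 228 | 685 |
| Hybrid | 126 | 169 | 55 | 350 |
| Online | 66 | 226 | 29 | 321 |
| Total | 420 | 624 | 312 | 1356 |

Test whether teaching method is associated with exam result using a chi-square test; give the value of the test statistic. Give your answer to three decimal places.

Grand total N = 1356.
Expected counts (row total × column total / N):
  In-person, High: 685×420/1356 = 212.1681
  In-person, Medium: 685×624/1356 = 315.2212
  In-person, Low: 685×312/1356 = 157.6106
  Hybrid, High: 350×420/1356 = 108.4071
  Hybrid, Medium: 350×624/1356 = 161.0619
  Hybrid, Low: 350×312/1356 = 80.5310
  Online, High: 321×420/1356 = 99.4248
  Online, Medium: 321×624/1356 = 147.7168
  Online, Low: 321×312/1356 = 73.8584
Contributions (O − E)²/E:
  (228 − 212.1681)²/212.1681 = 1.1814
  (229 − 315.2212)²/315.2212 = 23.5837
  (228 − 157.6106)²/157.6106 = 31.4361
  (126 − 108.4071)²/108.4071 = 2.8551
  (169 − 161.0619)²/161.0619 = 0.3912
  (55 − 80.5310)²/80.5310 = 8.0942
  (66 − 99.4248)²/99.4248 = 11.2368
  (226 − 147.7168)²/147.7168 = 41.4865
  (29 − 73.8584)²/73.8584 = 27.2451
χ² = 1.1814 + 23.5837 + 31.4361 + 2.8551 + 0.3912 + 8.0942 + 11.2368 + 41.4865 + 27.2451 = 147.510

147.510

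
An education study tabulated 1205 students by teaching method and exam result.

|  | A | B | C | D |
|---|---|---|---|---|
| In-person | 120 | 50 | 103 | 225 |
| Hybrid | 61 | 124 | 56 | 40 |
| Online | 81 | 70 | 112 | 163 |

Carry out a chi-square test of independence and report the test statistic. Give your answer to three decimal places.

Row totals: 498, 281, 426. Column totals: 262, 244, 271, 428. Grand total N = 1205.
Expected counts (row total × column total / N):
  In-person, A: 498×262/1205 = 108.2788
  In-person, B: 498×244/1205 = 100.8398
  In-person, C: 498×271/1205 = 111.9983
  In-person, D: 498×428/1205 = 176.8830
  Hybrid, A: 281×262/1205 = 61.0971
  Hybrid, B: 281×244/1205 = 56.8996
  Hybrid, C: 281×271/1205 = 63.1959
  Hybrid, D: 281×428/1205 = 99.8075
  Online, A: 426×262/1205 = 92.6241
  Online, B: 426×244/1205 = 86.2606
  Online, C: 426×271/1205 = 95.8058
  Online, D: 426×428/1205 = 151.3095
Contributions (O − E)²/E:
  (120 − 108.2788)²/108.2788 = 1.2688
  (50 − 100.8398)²/100.8398 = 25.6316
  (103 − 111.9983)²/111.9983 = 0.7230
  (225 − 176.8830)²/176.8830 = 13.0891
  (61 − 61.0971)²/61.0971 = 0.0002
  (124 − 56.8996)²/56.8996 = 79.1300
  (56 − 63.1959)²/63.1959 = 0.8194
  (40 − 99.8075)²/99.8075 = 35.8384
  (81 − 92.6241)²/92.6241 = 1.4588
  (70 − 86.2606)²/86.2606 = 3.0652
  (112 − 95.8058)²/95.8058 = 2.7373
  (163 − 151.3095)²/151.3095 = 0.9032
χ² = 1.2688 + 25.6316 + 0.7230 + 13.0891 + 0.0002 + 79.1300 + 0.8194 + 35.8384 + 1.4588 + 3.0652 + 2.7373 + 0.9032 = 164.665

164.665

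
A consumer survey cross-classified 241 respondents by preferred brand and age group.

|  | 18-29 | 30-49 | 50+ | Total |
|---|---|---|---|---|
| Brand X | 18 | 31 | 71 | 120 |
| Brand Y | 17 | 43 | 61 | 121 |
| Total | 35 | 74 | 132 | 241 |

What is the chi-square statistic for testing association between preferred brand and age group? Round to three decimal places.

Grand total N = 241.
Expected counts (row total × column total / N):
  Brand X, 18-29: 120×35/241 = 17.4274
  Brand X, 30-49: 120×74/241 = 36.8465
  Brand X, 50+: 120×132/241 = 65.7261
  Brand Y, 18-29: 121×35/241 = 17.5726
  Brand Y, 30-49: 121×74/241 = 37.1535
  Brand Y, 50+: 121×132/241 = 66.2739
Contributions (O − E)²/E:
  (18 − 17.4274)²/17.4274 = 0.0188
  (31 − 36.8465)²/36.8465 = 0.9277
  (71 − 65.7261)²/65.7261 = 0.4232
  (17 − 17.5726)²/17.5726 = 0.0187
  (43 − 37.1535)²/37.1535 = 0.9200
  (61 − 66.2739)²/66.2739 = 0.4197
χ² = 0.0188 + 0.9277 + 0.4232 + 0.0187 + 0.9200 + 0.4197 = 2.728

2.728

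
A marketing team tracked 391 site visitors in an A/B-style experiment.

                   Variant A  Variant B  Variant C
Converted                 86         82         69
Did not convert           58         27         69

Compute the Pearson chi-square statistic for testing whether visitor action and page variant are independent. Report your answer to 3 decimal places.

Row totals: 237, 154. Column totals: 144, 109, 138. Grand total N = 391.
Expected counts (row total × column total / N):
  Converted, Variant A: 237×144/391 = 87.2839
  Converted, Variant B: 237×109/391 = 66.0691
  Converted, Variant C: 237×138/391 = 83.6471
  Did not convert, Variant A: 154×144/391 = 56.7161
  Did not convert, Variant B: 154×109/391 = 42.9309
  Did not convert, Variant C: 154×138/391 = 54.3529
Contributions (O − E)²/E:
  (86 − 87.2839)²/87.2839 = 0.0189
  (82 − 66.0691)²/66.0691 = 3.8413
  (69 − 83.6471)²/83.6471 = 2.5648
  (58 − 56.7161)²/56.7161 = 0.0291
  (27 − 42.9309)²/42.9309 = 5.9117
  (69 − 54.3529)²/54.3529 = 3.9471
χ² = 0.0189 + 3.8413 + 2.5648 + 0.0291 + 5.9117 + 3.9471 = 16.313

16.313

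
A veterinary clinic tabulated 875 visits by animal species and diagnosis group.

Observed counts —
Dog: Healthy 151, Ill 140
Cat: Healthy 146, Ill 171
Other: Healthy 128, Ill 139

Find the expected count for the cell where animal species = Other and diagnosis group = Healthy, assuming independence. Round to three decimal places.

129.686

Row total (Other) = 267; column total (Healthy) = 425; grand total N = 875.
Expected count = (row total × column total) / N = 267 × 425 / 875 = 129.686.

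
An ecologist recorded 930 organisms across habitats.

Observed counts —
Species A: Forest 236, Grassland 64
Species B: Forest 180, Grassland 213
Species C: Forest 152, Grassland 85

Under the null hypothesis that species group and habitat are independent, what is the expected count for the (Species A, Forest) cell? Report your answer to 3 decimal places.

183.226

Row total (Species A) = 300; column total (Forest) = 568; grand total N = 930.
Expected count = (row total × column total) / N = 300 × 568 / 930 = 183.226.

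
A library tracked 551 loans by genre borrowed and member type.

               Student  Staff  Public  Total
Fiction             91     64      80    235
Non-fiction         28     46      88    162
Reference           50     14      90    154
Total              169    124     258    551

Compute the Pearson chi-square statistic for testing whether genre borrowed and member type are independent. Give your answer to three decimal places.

46.324

Grand total N = 551.
Expected counts (row total × column total / N):
  Fiction, Student: 235×169/551 = 72.0780
  Fiction, Staff: 235×124/551 = 52.8857
  Fiction, Public: 235×258/551 = 110.0363
  Non-fiction, Student: 162×169/551 = 49.6878
  Non-fiction, Staff: 162×124/551 = 36.4574
  Non-fiction, Public: 162×258/551 = 75.8548
  Reference, Student: 154×169/551 = 47.2341
  Reference, Staff: 154×124/551 = 34.6570
  Reference, Public: 154×258/551 = 72.1089
Contributions (O − E)²/E:
  (91 − 72.0780)²/72.0780 = 4.9674
  (64 − 52.8857)²/52.8857 = 2.3357
  (80 − 110.0363)²/110.0363 = 8.1989
  (28 − 49.6878)²/49.6878 = 9.4663
  (46 − 36.4574)²/36.4574 = 2.4977
  (88 − 75.8548)²/75.8548 = 1.9446
  (50 − 47.2341)²/47.2341 = 0.1620
  (14 − 34.6570)²/34.6570 = 12.3124
  (90 − 72.1089)²/72.1089 = 4.4390
χ² = 4.9674 + 2.3357 + 8.1989 + 9.4663 + 2.4977 + 1.9446 + 0.1620 + 12.3124 + 4.4390 = 46.324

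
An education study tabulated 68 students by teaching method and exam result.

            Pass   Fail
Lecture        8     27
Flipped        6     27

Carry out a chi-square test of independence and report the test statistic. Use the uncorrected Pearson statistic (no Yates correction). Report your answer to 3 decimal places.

0.227

Row totals: 35, 33. Column totals: 14, 54. Grand total N = 68.
Expected counts (row total × column total / N):
  Lecture, Pass: 35×14/68 = 7.2059
  Lecture, Fail: 35×54/68 = 27.7941
  Flipped, Pass: 33×14/68 = 6.7941
  Flipped, Fail: 33×54/68 = 26.2059
Contributions (O − E)²/E:
  (8 − 7.2059)²/7.2059 = 0.0875
  (27 − 27.7941)²/27.7941 = 0.0227
  (6 − 6.7941)²/6.7941 = 0.0928
  (27 − 26.2059)²/26.2059 = 0.0241
χ² = 0.0875 + 0.0227 + 0.0928 + 0.0241 = 0.227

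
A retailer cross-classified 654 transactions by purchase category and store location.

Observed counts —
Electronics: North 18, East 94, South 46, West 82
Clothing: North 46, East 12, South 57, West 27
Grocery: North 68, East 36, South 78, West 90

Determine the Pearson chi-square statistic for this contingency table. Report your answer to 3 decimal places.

109.089

Row totals: 240, 142, 272. Column totals: 132, 142, 181, 199. Grand total N = 654.
Expected counts (row total × column total / N):
  Electronics, North: 240×132/654 = 48.4404
  Electronics, East: 240×142/654 = 52.1101
  Electronics, South: 240×181/654 = 66.4220
  Electronics, West: 240×199/654 = 73.0275
  Clothing, North: 142×132/654 = 28.6606
  Clothing, East: 142×142/654 = 30.8318
  Clothing, South: 142×181/654 = 39.2997
  Clothing, West: 142×199/654 = 43.2080
  Grocery, North: 272×132/654 = 54.8991
  Grocery, East: 272×142/654 = 59.0581
  Grocery, South: 272×181/654 = 75.2783
  Grocery, West: 272×199/654 = 82.7645
Contributions (O − E)²/E:
  (18 − 48.4404)²/48.4404 = 19.1290
  (94 − 52.1101)²/52.1101 = 33.6742
  (46 − 66.4220)²/66.4220 = 6.2789
  (82 − 73.0275)²/73.0275 = 1.1024
  (46 − 28.6606)²/28.6606 = 10.4902
  (12 − 30.8318)²/30.8318 = 11.5023
  (57 − 39.2997)²/39.2997 = 7.9721
  (27 − 43.2080)²/43.2080 = 6.0799
  (68 − 54.8991)²/54.8991 = 3.1263
  (36 − 59.0581)²/59.0581 = 9.0026
  (78 − 75.2783)²/75.2783 = 0.0984
  (90 − 82.7645)²/82.7645 = 0.6325
χ² = 19.1290 + 33.6742 + 6.2789 + 1.1024 + 10.4902 + 11.5023 + 7.9721 + 6.0799 + 3.1263 + 9.0026 + 0.0984 + 0.6325 = 109.089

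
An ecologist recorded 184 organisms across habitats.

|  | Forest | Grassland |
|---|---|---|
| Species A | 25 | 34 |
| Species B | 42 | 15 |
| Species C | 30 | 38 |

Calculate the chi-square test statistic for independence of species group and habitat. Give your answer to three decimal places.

14.603

Row totals: 59, 57, 68. Column totals: 97, 87. Grand total N = 184.
Expected counts (row total × column total / N):
  Species A, Forest: 59×97/184 = 31.1033
  Species A, Grassland: 59×87/184 = 27.8967
  Species B, Forest: 57×97/184 = 30.0489
  Species B, Grassland: 57×87/184 = 26.9511
  Species C, Forest: 68×97/184 = 35.8478
  Species C, Grassland: 68×87/184 = 32.1522
Contributions (O − E)²/E:
  (25 − 31.1033)²/31.1033 = 1.1976
  (34 − 27.8967)²/27.8967 = 1.3353
  (42 − 30.0489)²/30.0489 = 4.7532
  (15 − 26.9511)²/26.9511 = 5.2996
  (30 − 35.8478)²/35.8478 = 0.9539
  (38 − 32.1522)²/32.1522 = 1.0636
χ² = 1.1976 + 1.3353 + 4.7532 + 5.2996 + 0.9539 + 1.0636 = 14.603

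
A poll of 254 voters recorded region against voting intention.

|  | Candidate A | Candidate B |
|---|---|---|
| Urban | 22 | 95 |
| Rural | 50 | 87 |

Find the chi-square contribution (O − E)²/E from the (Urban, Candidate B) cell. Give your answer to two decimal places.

1.49

Row total (Urban) = 117; column total (Candidate B) = 182; N = 254.
Expected count E = 117 × 182 / 254 = 83.835.
Contribution = (O − E)²/E = (95 − 83.835)² / 83.835 = 1.49.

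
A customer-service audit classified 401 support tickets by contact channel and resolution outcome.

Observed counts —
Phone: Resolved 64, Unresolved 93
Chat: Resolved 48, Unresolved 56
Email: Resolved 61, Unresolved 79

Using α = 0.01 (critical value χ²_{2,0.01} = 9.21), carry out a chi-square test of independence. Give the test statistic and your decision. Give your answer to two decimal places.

Row totals: 157, 104, 140. Column totals: 173, 228. Grand total N = 401.
Expected counts (row total × column total / N):
  Phone, Resolved: 157×173/401 = 67.733
  Phone, Unresolved: 157×228/401 = 89.267
  Chat, Resolved: 104×173/401 = 44.868
  Chat, Unresolved: 104×228/401 = 59.132
  Email, Resolved: 140×173/401 = 60.399
  Email, Unresolved: 140×228/401 = 79.601
Contributions (O − E)²/E:
  (64 − 67.733)²/67.733 = 0.2057
  (93 − 89.267)²/89.267 = 0.1561
  (48 − 44.868)²/44.868 = 0.2186
  (56 − 59.132)²/59.132 = 0.1659
  (61 − 60.399)²/60.399 = 0.0060
  (79 − 79.601)²/79.601 = 0.0045
χ² = 0.2057 + 0.1561 + 0.2186 + 0.1659 + 0.0060 + 0.0045 = 0.76
df = (3−1)(2−1) = 2. Since 0.76 < 9.21, fail to reject the null hypothesis of independence at α = 0.01.

0.76; fail to reject H₀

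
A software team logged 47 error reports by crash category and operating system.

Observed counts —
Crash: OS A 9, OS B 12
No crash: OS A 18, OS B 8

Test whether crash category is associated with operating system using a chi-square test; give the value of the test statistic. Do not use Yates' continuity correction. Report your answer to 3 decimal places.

Row totals: 21, 26. Column totals: 27, 20. Grand total N = 47.
Expected counts (row total × column total / N):
  Crash, OS A: 21×27/47 = 12.0638
  Crash, OS B: 21×20/47 = 8.9362
  No crash, OS A: 26×27/47 = 14.9362
  No crash, OS B: 26×20/47 = 11.0638
Contributions (O − E)²/E:
  (9 − 12.0638)²/12.0638 = 0.7781
  (12 − 8.9362)²/8.9362 = 1.0504
  (18 − 14.9362)²/14.9362 = 0.6285
  (8 − 11.0638)²/11.0638 = 0.8484
χ² = 0.7781 + 1.0504 + 0.6285 + 0.8484 = 3.305

3.305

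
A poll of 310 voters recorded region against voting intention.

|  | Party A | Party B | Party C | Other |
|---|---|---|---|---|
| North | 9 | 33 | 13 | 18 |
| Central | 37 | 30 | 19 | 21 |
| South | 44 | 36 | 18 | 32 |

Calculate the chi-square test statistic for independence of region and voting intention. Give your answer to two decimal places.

Row totals: 73, 107, 130. Column totals: 90, 99, 50, 71. Grand total N = 310.
Expected counts (row total × column total / N):
  North, Party A: 73×90/310 = 21.194
  North, Party B: 73×99/310 = 23.313
  North, Party C: 73×50/310 = 11.774
  North, Other: 73×71/310 = 16.719
  Central, Party A: 107×90/310 = 31.065
  Central, Party B: 107×99/310 = 34.171
  Central, Party C: 107×50/310 = 17.258
  Central, Other: 107×71/310 = 24.506
  South, Party A: 130×90/310 = 37.742
  South, Party B: 130×99/310 = 41.516
  South, Party C: 130×50/310 = 20.968
  South, Other: 130×71/310 = 29.774
Contributions (O − E)²/E:
  (9 − 21.194)²/21.194 = 7.0158
  (33 − 23.313)²/23.313 = 4.0251
  (13 − 11.774)²/11.774 = 0.1277
  (18 − 16.719)²/16.719 = 0.0981
  (37 − 31.065)²/31.065 = 1.1339
  (30 − 34.171)²/34.171 = 0.5091
  (19 − 17.258)²/17.258 = 0.1758
  (21 − 24.506)²/24.506 = 0.5016
  (44 − 37.742)²/37.742 = 1.0376
  (36 − 41.516)²/41.516 = 0.7329
  (18 − 20.968)²/20.968 = 0.4201
  (32 − 29.774)²/29.774 = 0.1664
χ² = 7.0158 + 4.0251 + 0.1277 + 0.0981 + 1.1339 + 0.5091 + 0.1758 + 0.5016 + 1.0376 + 0.7329 + 0.4201 + 0.1664 = 15.94

15.94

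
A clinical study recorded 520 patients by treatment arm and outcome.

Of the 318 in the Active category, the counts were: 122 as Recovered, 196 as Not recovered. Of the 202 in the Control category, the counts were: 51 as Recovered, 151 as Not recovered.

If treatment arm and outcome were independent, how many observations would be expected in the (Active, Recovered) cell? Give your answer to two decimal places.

105.80

Row total (Active) = 318; column total (Recovered) = 173; grand total N = 520.
Expected count = (row total × column total) / N = 318 × 173 / 520 = 105.80.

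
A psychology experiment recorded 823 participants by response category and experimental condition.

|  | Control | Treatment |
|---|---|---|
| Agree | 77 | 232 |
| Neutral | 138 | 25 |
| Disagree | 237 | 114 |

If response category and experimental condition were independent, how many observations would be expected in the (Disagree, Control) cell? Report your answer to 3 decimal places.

192.773

Row total (Disagree) = 351; column total (Control) = 452; grand total N = 823.
Expected count = (row total × column total) / N = 351 × 452 / 823 = 192.773.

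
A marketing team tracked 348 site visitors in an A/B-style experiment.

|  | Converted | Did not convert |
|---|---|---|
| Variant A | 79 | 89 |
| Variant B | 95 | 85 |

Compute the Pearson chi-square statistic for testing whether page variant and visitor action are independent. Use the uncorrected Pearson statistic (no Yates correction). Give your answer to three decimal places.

1.151

Row totals: 168, 180. Column totals: 174, 174. Grand total N = 348.
Expected counts (row total × column total / N):
  Variant A, Converted: 168×174/348 = 84.0000
  Variant A, Did not convert: 168×174/348 = 84.0000
  Variant B, Converted: 180×174/348 = 90.0000
  Variant B, Did not convert: 180×174/348 = 90.0000
Contributions (O − E)²/E:
  (79 − 84.0000)²/84.0000 = 0.2976
  (89 − 84.0000)²/84.0000 = 0.2976
  (95 − 90.0000)²/90.0000 = 0.2778
  (85 − 90.0000)²/90.0000 = 0.2778
χ² = 0.2976 + 0.2976 + 0.2778 + 0.2778 = 1.151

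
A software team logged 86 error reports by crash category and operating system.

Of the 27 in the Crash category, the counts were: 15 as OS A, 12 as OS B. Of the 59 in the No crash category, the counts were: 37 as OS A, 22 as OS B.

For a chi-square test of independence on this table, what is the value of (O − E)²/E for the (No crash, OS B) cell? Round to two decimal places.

Row total (No crash) = 59; column total (OS B) = 34; N = 86.
Expected count E = 59 × 34 / 86 = 23.326.
Contribution = (O − E)²/E = (22 − 23.326)² / 23.326 = 0.08.

0.08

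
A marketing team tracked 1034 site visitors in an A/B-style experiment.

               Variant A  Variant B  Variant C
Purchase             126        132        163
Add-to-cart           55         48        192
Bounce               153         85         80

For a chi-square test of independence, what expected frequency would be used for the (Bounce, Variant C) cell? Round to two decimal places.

Row total (Bounce) = 318; column total (Variant C) = 435; grand total N = 1034.
Expected count = (row total × column total) / N = 318 × 435 / 1034 = 133.78.

133.78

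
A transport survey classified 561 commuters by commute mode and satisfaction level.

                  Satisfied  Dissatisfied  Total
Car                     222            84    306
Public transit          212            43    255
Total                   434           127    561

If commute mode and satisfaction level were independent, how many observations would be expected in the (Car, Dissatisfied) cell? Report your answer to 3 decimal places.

69.273

Row total (Car) = 306; column total (Dissatisfied) = 127; grand total N = 561.
Expected count = (row total × column total) / N = 306 × 127 / 561 = 69.273.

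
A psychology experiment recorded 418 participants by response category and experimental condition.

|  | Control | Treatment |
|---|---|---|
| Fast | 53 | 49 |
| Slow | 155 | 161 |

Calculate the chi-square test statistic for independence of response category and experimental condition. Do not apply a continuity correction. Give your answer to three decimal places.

Row totals: 102, 316. Column totals: 208, 210. Grand total N = 418.
Expected counts (row total × column total / N):
  Fast, Control: 102×208/418 = 50.7560
  Fast, Treatment: 102×210/418 = 51.2440
  Slow, Control: 316×208/418 = 157.2440
  Slow, Treatment: 316×210/418 = 158.7560
Contributions (O − E)²/E:
  (53 − 50.7560)²/50.7560 = 0.0992
  (49 − 51.2440)²/51.2440 = 0.0983
  (155 − 157.2440)²/157.2440 = 0.0320
  (161 − 158.7560)²/158.7560 = 0.0317
χ² = 0.0992 + 0.0983 + 0.0320 + 0.0317 = 0.261

0.261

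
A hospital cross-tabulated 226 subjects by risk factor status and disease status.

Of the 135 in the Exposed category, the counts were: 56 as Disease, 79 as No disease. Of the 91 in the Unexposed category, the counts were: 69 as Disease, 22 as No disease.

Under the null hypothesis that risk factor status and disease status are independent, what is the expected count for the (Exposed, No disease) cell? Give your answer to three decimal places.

Row total (Exposed) = 135; column total (No disease) = 101; grand total N = 226.
Expected count = (row total × column total) / N = 135 × 101 / 226 = 60.332.

60.332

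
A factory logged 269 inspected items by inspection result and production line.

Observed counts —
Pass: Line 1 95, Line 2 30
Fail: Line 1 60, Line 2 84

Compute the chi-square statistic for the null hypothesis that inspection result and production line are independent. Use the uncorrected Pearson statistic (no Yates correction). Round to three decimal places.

Row totals: 125, 144. Column totals: 155, 114. Grand total N = 269.
Expected counts (row total × column total / N):
  Pass, Line 1: 125×155/269 = 72.0260
  Pass, Line 2: 125×114/269 = 52.9740
  Fail, Line 1: 144×155/269 = 82.9740
  Fail, Line 2: 144×114/269 = 61.0260
Contributions (O − E)²/E:
  (95 − 72.0260)²/72.0260 = 7.3280
  (30 − 52.9740)²/52.9740 = 9.9635
  (60 − 82.9740)²/82.9740 = 6.3611
  (84 − 61.0260)²/61.0260 = 8.6488
χ² = 7.3280 + 9.9635 + 6.3611 + 8.6488 = 32.301

32.301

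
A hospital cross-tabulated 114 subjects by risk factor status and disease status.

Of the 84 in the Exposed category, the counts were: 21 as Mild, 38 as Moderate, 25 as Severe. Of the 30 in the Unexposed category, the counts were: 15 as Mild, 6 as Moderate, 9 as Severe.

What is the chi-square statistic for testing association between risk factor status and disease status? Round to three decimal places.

Row totals: 84, 30. Column totals: 36, 44, 34. Grand total N = 114.
Expected counts (row total × column total / N):
  Exposed, Mild: 84×36/114 = 26.5263
  Exposed, Moderate: 84×44/114 = 32.4211
  Exposed, Severe: 84×34/114 = 25.0526
  Unexposed, Mild: 30×36/114 = 9.4737
  Unexposed, Moderate: 30×44/114 = 11.5789
  Unexposed, Severe: 30×34/114 = 8.9474
Contributions (O − E)²/E:
  (21 − 26.5263)²/26.5263 = 1.1513
  (38 − 32.4211)²/32.4211 = 0.9600
  (25 − 25.0526)²/25.0526 = 0.0001
  (15 − 9.4737)²/9.4737 = 3.2237
  (6 − 11.5789)²/11.5789 = 2.6880
  (9 − 8.9474)²/8.9474 = 0.0003
χ² = 1.1513 + 0.9600 + 0.0001 + 3.2237 + 2.6880 + 0.0003 = 8.023

8.023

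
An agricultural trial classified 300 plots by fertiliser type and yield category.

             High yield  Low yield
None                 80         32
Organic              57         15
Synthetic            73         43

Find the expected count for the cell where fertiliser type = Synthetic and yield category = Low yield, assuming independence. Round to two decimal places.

34.80

Row total (Synthetic) = 116; column total (Low yield) = 90; grand total N = 300.
Expected count = (row total × column total) / N = 116 × 90 / 300 = 34.80.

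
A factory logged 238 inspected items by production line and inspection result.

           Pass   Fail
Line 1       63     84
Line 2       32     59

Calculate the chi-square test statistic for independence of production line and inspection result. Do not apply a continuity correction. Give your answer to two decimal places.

1.39

Row totals: 147, 91. Column totals: 95, 143. Grand total N = 238.
Expected counts (row total × column total / N):
  Line 1, Pass: 147×95/238 = 58.676
  Line 1, Fail: 147×143/238 = 88.324
  Line 2, Pass: 91×95/238 = 36.324
  Line 2, Fail: 91×143/238 = 54.676
Contributions (O − E)²/E:
  (63 − 58.676)²/58.676 = 0.3186
  (84 − 88.324)²/88.324 = 0.2117
  (32 − 36.324)²/36.324 = 0.5147
  (59 − 54.676)²/54.676 = 0.3420
χ² = 0.3186 + 0.2117 + 0.5147 + 0.3420 = 1.39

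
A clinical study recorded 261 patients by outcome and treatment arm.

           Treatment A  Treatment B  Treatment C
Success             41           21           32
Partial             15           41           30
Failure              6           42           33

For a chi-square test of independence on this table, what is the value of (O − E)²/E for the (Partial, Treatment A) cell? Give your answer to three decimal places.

Row total (Partial) = 86; column total (Treatment A) = 62; N = 261.
Expected count E = 86 × 62 / 261 = 20.4291.
Contribution = (O − E)²/E = (15 − 20.4291)² / 20.4291 = 1.443.

1.443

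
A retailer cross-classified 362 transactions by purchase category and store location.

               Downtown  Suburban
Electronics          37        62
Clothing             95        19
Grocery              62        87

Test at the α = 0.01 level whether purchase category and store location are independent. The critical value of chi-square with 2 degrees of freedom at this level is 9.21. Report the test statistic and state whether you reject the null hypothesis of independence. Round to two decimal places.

59.61; reject H₀

Row totals: 99, 114, 149. Column totals: 194, 168. Grand total N = 362.
Expected counts (row total × column total / N):
  Electronics, Downtown: 99×194/362 = 53.055
  Electronics, Suburban: 99×168/362 = 45.945
  Clothing, Downtown: 114×194/362 = 61.094
  Clothing, Suburban: 114×168/362 = 52.906
  Grocery, Downtown: 149×194/362 = 79.851
  Grocery, Suburban: 149×168/362 = 69.149
Contributions (O − E)²/E:
  (37 − 53.055)²/53.055 = 4.8584
  (62 − 45.945)²/45.945 = 5.6103
  (95 − 61.094)²/61.094 = 18.8172
  (19 − 52.906)²/52.906 = 21.7294
  (62 − 79.851)²/79.851 = 3.9907
  (87 − 69.149)²/69.149 = 4.6083
χ² = 4.8584 + 5.6103 + 18.8172 + 21.7294 + 3.9907 + 4.6083 = 59.61
df = (3−1)(2−1) = 2. Since 59.61 > 9.21, reject the null hypothesis of independence at α = 0.01.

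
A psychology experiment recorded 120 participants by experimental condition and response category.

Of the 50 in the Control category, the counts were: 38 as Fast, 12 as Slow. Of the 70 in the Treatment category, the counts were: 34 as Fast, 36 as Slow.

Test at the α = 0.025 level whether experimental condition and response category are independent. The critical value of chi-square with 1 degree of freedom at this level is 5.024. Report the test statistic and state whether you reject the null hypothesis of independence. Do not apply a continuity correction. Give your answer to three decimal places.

9.143; reject H₀

Row totals: 50, 70. Column totals: 72, 48. Grand total N = 120.
Expected counts (row total × column total / N):
  Control, Fast: 50×72/120 = 30.0000
  Control, Slow: 50×48/120 = 20.0000
  Treatment, Fast: 70×72/120 = 42.0000
  Treatment, Slow: 70×48/120 = 28.0000
Contributions (O − E)²/E:
  (38 − 30.0000)²/30.0000 = 2.1333
  (12 − 20.0000)²/20.0000 = 3.2000
  (34 − 42.0000)²/42.0000 = 1.5238
  (36 − 28.0000)²/28.0000 = 2.2857
χ² = 2.1333 + 3.2000 + 1.5238 + 2.2857 = 9.143
df = (2−1)(2−1) = 1. Since 9.143 > 5.024, reject the null hypothesis of independence at α = 0.025.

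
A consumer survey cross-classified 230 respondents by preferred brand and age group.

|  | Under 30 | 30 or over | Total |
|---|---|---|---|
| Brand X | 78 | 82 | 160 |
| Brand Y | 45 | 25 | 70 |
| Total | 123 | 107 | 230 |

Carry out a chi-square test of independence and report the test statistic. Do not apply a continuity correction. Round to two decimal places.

4.72

Grand total N = 230.
Expected counts (row total × column total / N):
  Brand X, Under 30: 160×123/230 = 85.565
  Brand X, 30 or over: 160×107/230 = 74.435
  Brand Y, Under 30: 70×123/230 = 37.435
  Brand Y, 30 or over: 70×107/230 = 32.565
Contributions (O − E)²/E:
  (78 − 85.565)²/85.565 = 0.6688
  (82 − 74.435)²/74.435 = 0.7688
  (45 − 37.435)²/37.435 = 1.5288
  (25 − 32.565)²/32.565 = 1.7574
χ² = 0.6688 + 0.7688 + 1.5288 + 1.7574 = 4.72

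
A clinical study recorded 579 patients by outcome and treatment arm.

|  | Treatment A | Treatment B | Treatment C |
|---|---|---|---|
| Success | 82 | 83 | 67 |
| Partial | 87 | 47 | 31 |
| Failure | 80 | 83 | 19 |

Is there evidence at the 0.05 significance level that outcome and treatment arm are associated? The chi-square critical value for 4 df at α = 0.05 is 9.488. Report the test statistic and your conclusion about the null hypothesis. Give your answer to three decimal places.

31.225; reject H₀

Row totals: 232, 165, 182. Column totals: 249, 213, 117. Grand total N = 579.
Expected counts (row total × column total / N):
  Success, Treatment A: 232×249/579 = 99.7720
  Success, Treatment B: 232×213/579 = 85.3472
  Success, Treatment C: 232×117/579 = 46.8808
  Partial, Treatment A: 165×249/579 = 70.9585
  Partial, Treatment B: 165×213/579 = 60.6995
  Partial, Treatment C: 165×117/579 = 33.3420
  Failure, Treatment A: 182×249/579 = 78.2694
  Failure, Treatment B: 182×213/579 = 66.9534
  Failure, Treatment C: 182×117/579 = 36.7772
Contributions (O − E)²/E:
  (82 − 99.7720)²/99.7720 = 3.1657
  (83 − 85.3472)²/85.3472 = 0.0646
  (67 − 46.8808)²/46.8808 = 8.6343
  (87 − 70.9585)²/70.9585 = 3.6265
  (47 − 60.6995)²/60.6995 = 3.0919
  (31 − 33.3420)²/33.3420 = 0.1645
  (80 − 78.2694)²/78.2694 = 0.0383
  (83 − 66.9534)²/66.9534 = 3.8459
  (19 − 36.7772)²/36.7772 = 8.5931
χ² = 3.1657 + 0.0646 + 8.6343 + 3.6265 + 3.0919 + 0.1645 + 0.0383 + 3.8459 + 8.5931 = 31.225
df = (3−1)(3−1) = 4. Since 31.225 > 9.488, reject the null hypothesis of independence at α = 0.05.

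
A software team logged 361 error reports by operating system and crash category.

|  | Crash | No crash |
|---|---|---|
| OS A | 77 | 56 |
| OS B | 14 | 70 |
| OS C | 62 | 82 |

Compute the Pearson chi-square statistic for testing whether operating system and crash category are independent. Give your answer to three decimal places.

35.880

Row totals: 133, 84, 144. Column totals: 153, 208. Grand total N = 361.
Expected counts (row total × column total / N):
  OS A, Crash: 133×153/361 = 56.3684
  OS A, No crash: 133×208/361 = 76.6316
  OS B, Crash: 84×153/361 = 35.6011
  OS B, No crash: 84×208/361 = 48.3989
  OS C, Crash: 144×153/361 = 61.0305
  OS C, No crash: 144×208/361 = 82.9695
Contributions (O − E)²/E:
  (77 − 56.3684)²/56.3684 = 7.5514
  (56 − 76.6316)²/76.6316 = 5.5547
  (14 − 35.6011)²/35.6011 = 13.1065
  (70 − 48.3989)²/48.3989 = 9.6409
  (62 − 61.0305)²/61.0305 = 0.0154
  (82 − 82.9695)²/82.9695 = 0.0113
χ² = 7.5514 + 5.5547 + 13.1065 + 9.6409 + 0.0154 + 0.0113 = 35.880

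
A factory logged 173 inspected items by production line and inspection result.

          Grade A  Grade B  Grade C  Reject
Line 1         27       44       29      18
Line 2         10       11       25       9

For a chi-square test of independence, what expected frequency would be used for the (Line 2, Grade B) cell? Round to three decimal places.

17.486

Row total (Line 2) = 55; column total (Grade B) = 55; grand total N = 173.
Expected count = (row total × column total) / N = 55 × 55 / 173 = 17.486.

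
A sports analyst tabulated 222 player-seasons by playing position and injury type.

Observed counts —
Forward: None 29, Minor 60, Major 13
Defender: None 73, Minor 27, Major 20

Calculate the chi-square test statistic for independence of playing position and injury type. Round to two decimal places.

31.73

Row totals: 102, 120. Column totals: 102, 87, 33. Grand total N = 222.
Expected counts (row total × column total / N):
  Forward, None: 102×102/222 = 46.865
  Forward, Minor: 102×87/222 = 39.973
  Forward, Major: 102×33/222 = 15.162
  Defender, None: 120×102/222 = 55.135
  Defender, Minor: 120×87/222 = 47.027
  Defender, Major: 120×33/222 = 17.838
Contributions (O − E)²/E:
  (29 − 46.865)²/46.865 = 6.8102
  (60 − 39.973)²/39.973 = 10.0338
  (13 − 15.162)²/15.162 = 0.3083
  (73 − 55.135)²/55.135 = 5.7887
  (27 − 47.027)²/47.027 = 8.5287
  (20 − 17.838)²/17.838 = 0.2620
χ² = 6.8102 + 10.0338 + 0.3083 + 5.7887 + 8.5287 + 0.2620 = 31.73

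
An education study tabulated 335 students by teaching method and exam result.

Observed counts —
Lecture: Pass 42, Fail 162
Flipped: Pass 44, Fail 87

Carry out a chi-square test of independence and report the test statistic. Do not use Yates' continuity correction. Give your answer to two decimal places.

7.06

Row totals: 204, 131. Column totals: 86, 249. Grand total N = 335.
Expected counts (row total × column total / N):
  Lecture, Pass: 204×86/335 = 52.370
  Lecture, Fail: 204×249/335 = 151.630
  Flipped, Pass: 131×86/335 = 33.630
  Flipped, Fail: 131×249/335 = 97.370
Contributions (O − E)²/E:
  (42 − 52.370)²/52.370 = 2.0534
  (162 − 151.630)²/151.630 = 0.7092
  (44 − 33.630)²/33.630 = 3.1976
  (87 − 97.370)²/97.370 = 1.1044
χ² = 2.0534 + 0.7092 + 3.1976 + 1.1044 = 7.06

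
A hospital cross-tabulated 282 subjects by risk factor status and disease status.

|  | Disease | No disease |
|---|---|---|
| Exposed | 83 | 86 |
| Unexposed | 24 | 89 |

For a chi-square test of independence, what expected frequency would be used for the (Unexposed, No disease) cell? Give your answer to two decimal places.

Row total (Unexposed) = 113; column total (No disease) = 175; grand total N = 282.
Expected count = (row total × column total) / N = 113 × 175 / 282 = 70.12.

70.12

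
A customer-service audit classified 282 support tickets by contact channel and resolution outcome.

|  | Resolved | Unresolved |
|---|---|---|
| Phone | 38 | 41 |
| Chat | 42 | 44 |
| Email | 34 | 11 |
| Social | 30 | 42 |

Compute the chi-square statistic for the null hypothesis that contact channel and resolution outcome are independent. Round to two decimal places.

13.79

Row totals: 79, 86, 45, 72. Column totals: 144, 138. Grand total N = 282.
Expected counts (row total × column total / N):
  Phone, Resolved: 79×144/282 = 40.340
  Phone, Unresolved: 79×138/282 = 38.660
  Chat, Resolved: 86×144/282 = 43.915
  Chat, Unresolved: 86×138/282 = 42.085
  Email, Resolved: 45×144/282 = 22.979
  Email, Unresolved: 45×138/282 = 22.021
  Social, Resolved: 72×144/282 = 36.766
  Social, Unresolved: 72×138/282 = 35.234
Contributions (O − E)²/E:
  (38 − 40.340)²/40.340 = 0.1357
  (41 − 38.660)²/38.660 = 0.1416
  (42 − 43.915)²/43.915 = 0.0835
  (44 − 42.085)²/42.085 = 0.0871
  (34 − 22.979)²/22.979 = 5.2858
  (11 − 22.021)²/22.021 = 5.5158
  (30 − 36.766)²/36.766 = 1.2451
  (42 − 35.234)²/35.234 = 1.2993
χ² = 0.1357 + 0.1416 + 0.0835 + 0.0871 + 5.2858 + 5.5158 + 1.2451 + 1.2993 = 13.79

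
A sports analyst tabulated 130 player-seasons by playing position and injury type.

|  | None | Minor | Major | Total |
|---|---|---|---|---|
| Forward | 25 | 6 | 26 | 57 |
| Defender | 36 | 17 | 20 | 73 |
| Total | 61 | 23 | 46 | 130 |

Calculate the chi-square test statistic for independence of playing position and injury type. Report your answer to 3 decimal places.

6.151

Grand total N = 130.
Expected counts (row total × column total / N):
  Forward, None: 57×61/130 = 26.7462
  Forward, Minor: 57×23/130 = 10.0846
  Forward, Major: 57×46/130 = 20.1692
  Defender, None: 73×61/130 = 34.2538
  Defender, Minor: 73×23/130 = 12.9154
  Defender, Major: 73×46/130 = 25.8308
Contributions (O − E)²/E:
  (25 − 26.7462)²/26.7462 = 0.1140
  (6 − 10.0846)²/10.0846 = 1.6544
  (26 − 20.1692)²/20.1692 = 1.6857
  (36 − 34.2538)²/34.2538 = 0.0890
  (17 − 12.9154)²/12.9154 = 1.2918
  (20 − 25.8308)²/25.8308 = 1.3162
χ² = 0.1140 + 1.6544 + 1.6857 + 0.0890 + 1.2918 + 1.3162 = 6.151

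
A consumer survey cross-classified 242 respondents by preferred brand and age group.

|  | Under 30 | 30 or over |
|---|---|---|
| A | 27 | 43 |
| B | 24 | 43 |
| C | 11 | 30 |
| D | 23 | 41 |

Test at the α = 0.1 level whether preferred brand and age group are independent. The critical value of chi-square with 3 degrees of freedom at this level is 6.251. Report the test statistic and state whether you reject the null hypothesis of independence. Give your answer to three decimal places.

1.636; fail to reject H₀

Row totals: 70, 67, 41, 64. Column totals: 85, 157. Grand total N = 242.
Expected counts (row total × column total / N):
  A, Under 30: 70×85/242 = 24.5868
  A, 30 or over: 70×157/242 = 45.4132
  B, Under 30: 67×85/242 = 23.5331
  B, 30 or over: 67×157/242 = 43.4669
  C, Under 30: 41×85/242 = 14.4008
  C, 30 or over: 41×157/242 = 26.5992
  D, Under 30: 64×85/242 = 22.4793
  D, 30 or over: 64×157/242 = 41.5207
Contributions (O − E)²/E:
  (27 − 24.5868)²/24.5868 = 0.2369
  (43 − 45.4132)²/45.4132 = 0.1282
  (24 − 23.5331)²/23.5331 = 0.0093
  (43 − 43.4669)²/43.4669 = 0.0050
  (11 − 14.4008)²/14.4008 = 0.8031
  (30 − 26.5992)²/26.5992 = 0.4348
  (23 − 22.4793)²/22.4793 = 0.0121
  (41 − 41.5207)²/41.5207 = 0.0065
χ² = 0.2369 + 0.1282 + 0.0093 + 0.0050 + 0.8031 + 0.4348 + 0.0121 + 0.0065 = 1.636
df = (4−1)(2−1) = 3. Since 1.636 < 6.251, fail to reject the null hypothesis of independence at α = 0.1.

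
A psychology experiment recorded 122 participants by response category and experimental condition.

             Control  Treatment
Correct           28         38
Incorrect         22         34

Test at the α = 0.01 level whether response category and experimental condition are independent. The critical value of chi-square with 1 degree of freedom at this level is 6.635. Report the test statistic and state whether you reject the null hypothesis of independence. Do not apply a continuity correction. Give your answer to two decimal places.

Row totals: 66, 56. Column totals: 50, 72. Grand total N = 122.
Expected counts (row total × column total / N):
  Correct, Control: 66×50/122 = 27.049
  Correct, Treatment: 66×72/122 = 38.951
  Incorrect, Control: 56×50/122 = 22.951
  Incorrect, Treatment: 56×72/122 = 33.049
Contributions (O − E)²/E:
  (28 − 27.049)²/27.049 = 0.0334
  (38 − 38.951)²/38.951 = 0.0232
  (22 − 22.951)²/22.951 = 0.0394
  (34 − 33.049)²/33.049 = 0.0274
χ² = 0.0334 + 0.0232 + 0.0394 + 0.0274 = 0.12
df = (2−1)(2−1) = 1. Since 0.12 < 6.635, fail to reject the null hypothesis of independence at α = 0.01.

0.12; fail to reject H₀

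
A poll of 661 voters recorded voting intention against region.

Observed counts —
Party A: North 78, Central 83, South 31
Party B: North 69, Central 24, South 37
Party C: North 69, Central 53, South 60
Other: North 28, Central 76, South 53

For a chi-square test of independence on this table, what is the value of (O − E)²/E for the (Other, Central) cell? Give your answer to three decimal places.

7.097

Row total (Other) = 157; column total (Central) = 236; N = 661.
Expected count E = 157 × 236 / 661 = 56.0545.
Contribution = (O − E)²/E = (76 − 56.0545)² / 56.0545 = 7.097.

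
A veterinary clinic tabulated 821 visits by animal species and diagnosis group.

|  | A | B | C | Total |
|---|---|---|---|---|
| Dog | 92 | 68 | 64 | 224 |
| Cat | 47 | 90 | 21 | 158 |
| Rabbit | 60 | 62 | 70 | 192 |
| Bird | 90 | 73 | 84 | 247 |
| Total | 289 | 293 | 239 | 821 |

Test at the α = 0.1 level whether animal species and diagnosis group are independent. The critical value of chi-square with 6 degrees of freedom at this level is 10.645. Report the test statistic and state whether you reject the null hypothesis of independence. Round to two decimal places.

Grand total N = 821.
Expected counts (row total × column total / N):
  Dog, A: 224×289/821 = 78.850
  Dog, B: 224×293/821 = 79.942
  Dog, C: 224×239/821 = 65.208
  Cat, A: 158×289/821 = 55.618
  Cat, B: 158×293/821 = 56.387
  Cat, C: 158×239/821 = 45.995
  Rabbit, A: 192×289/821 = 67.586
  Rabbit, B: 192×293/821 = 68.521
  Rabbit, C: 192×239/821 = 55.893
  Bird, A: 247×289/821 = 86.946
  Bird, B: 247×293/821 = 88.150
  Bird, C: 247×239/821 = 71.904
Contributions (O − E)²/E:
  (92 − 78.850)²/78.850 = 2.1931
  (68 − 79.942)²/79.942 = 1.7839
  (64 − 65.208)²/65.208 = 0.0224
  (47 − 55.618)²/55.618 = 1.3354
  (90 − 56.387)²/56.387 = 20.0371
  (21 − 45.995)²/45.995 = 13.5830
  (60 − 67.586)²/67.586 = 0.8515
  (62 − 68.521)²/68.521 = 0.6206
  (70 − 55.893)²/55.893 = 3.5605
  (90 − 86.946)²/86.946 = 0.1073
  (73 − 88.150)²/88.150 = 2.6038
  (84 − 71.904)²/71.904 = 2.0348
χ² = 2.1931 + 1.7839 + 0.0224 + 1.3354 + 20.0371 + 13.5830 + 0.8515 + 0.6206 + 3.5605 + 0.1073 + 2.6038 + 2.0348 = 48.73
df = (4−1)(3−1) = 6. Since 48.73 > 10.645, reject the null hypothesis of independence at α = 0.1.

48.73; reject H₀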